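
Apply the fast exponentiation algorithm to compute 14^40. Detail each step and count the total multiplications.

Computing 14^40 by squaring (build up from 14^1; each line after the first costs one multiplication):

14^1 = 14
14^2 = (14^1)^2 = 14^2 = 196
14^4 = (14^2)^2 = 196^2 = 38416
14^5 = 14 * 14^4 = 14 * 38416 = 537824
14^10 = (14^5)^2 = 537824^2 = 289254654976
14^20 = (14^10)^2 = 289254654976^2 = 83668255425284801560576
14^40 = (14^20)^2 = 83668255425284801560576^2 = 7000376965910699630056503868178506524997451776

Result: 7000376965910699630056503868178506524997451776
Multiplications needed: 6 (6 lines after 14^1)

14^40 = 7000376965910699630056503868178506524997451776. Using exponentiation by squaring, this requires 6 multiplications. The key idea: if the exponent is even, square the half-power; if odd, multiply by the base once.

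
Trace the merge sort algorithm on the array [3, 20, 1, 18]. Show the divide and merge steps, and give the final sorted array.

Merge sort trace:

Split: [3, 20, 1, 18] -> [3, 20] and [1, 18]
  Split: [3, 20] -> [3] and [20]
  Merge: [3] + [20] -> [3, 20]
  Split: [1, 18] -> [1] and [18]
  Merge: [1] + [18] -> [1, 18]
Merge: [3, 20] + [1, 18] -> [1, 3, 18, 20]

Final sorted array: [1, 3, 18, 20]

The merge sort proceeds by recursively splitting the array and merging sorted halves.
After all merges, the sorted array is [1, 3, 18, 20].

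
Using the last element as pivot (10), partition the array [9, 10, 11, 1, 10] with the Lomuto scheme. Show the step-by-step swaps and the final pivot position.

Lomuto partition with pivot = 10:

Initial array: [9, 10, 11, 1, 10]

arr[0]=9 <= 10: swap with position 0, array becomes [9, 10, 11, 1, 10]
arr[1]=10 <= 10: swap with position 1, array becomes [9, 10, 11, 1, 10]
arr[2]=11 > 10: no swap
arr[3]=1 <= 10: swap with position 2, array becomes [9, 10, 1, 11, 10]

Place pivot at position 3: [9, 10, 1, 10, 11]
Pivot position: 3

After partitioning with pivot 10, the array becomes [9, 10, 1, 10, 11]. The pivot is placed at index 3. All elements to the left of the pivot are <= 10, and all elements to the right are > 10.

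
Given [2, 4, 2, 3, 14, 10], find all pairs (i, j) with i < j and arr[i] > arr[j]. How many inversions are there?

Finding inversions in [2, 4, 2, 3, 14, 10]:

(1, 2): arr[1]=4 > arr[2]=2
(1, 3): arr[1]=4 > arr[3]=3
(4, 5): arr[4]=14 > arr[5]=10

Total inversions: 3

The array has 3 inversion(s): (1,2), (1,3), (4,5). Each pair (i,j) satisfies i < j and arr[i] > arr[j].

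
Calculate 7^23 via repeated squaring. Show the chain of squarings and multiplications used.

Computing 7^23 by squaring (build up from 7^1; each line after the first costs one multiplication):

7^1 = 7
7^2 = (7^1)^2 = 7^2 = 49
7^4 = (7^2)^2 = 49^2 = 2401
7^5 = 7 * 7^4 = 7 * 2401 = 16807
7^10 = (7^5)^2 = 16807^2 = 282475249
7^11 = 7 * 7^10 = 7 * 282475249 = 1977326743
7^22 = (7^11)^2 = 1977326743^2 = 3909821048582988049
7^23 = 7 * 7^22 = 7 * 3909821048582988049 = 27368747340080916343

Result: 27368747340080916343
Multiplications needed: 7 (7 lines after 7^1)

7^23 = 27368747340080916343. Using exponentiation by squaring, this requires 7 multiplications. The key idea: if the exponent is even, square the half-power; if odd, multiply by the base once.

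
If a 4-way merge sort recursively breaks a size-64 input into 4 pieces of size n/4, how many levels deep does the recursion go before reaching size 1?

For divide and conquer with division factor 4:

Problem sizes at each level:
Level 0: 64
Level 1: 16
Level 2: 4
Level 3: 1

The root is level 0 and the size-1 base case is level 3 (the tree spans levels 0 through 3, i.e. 4 levels counting the root), so the depth is the number of divisions: log_4(64) = 3

The recursion tree depth is log_4(64) = 3. At each level, the problem size is divided by 4, so it takes 3 divisions to reduce to a base case of size 1. The algorithm makes 4 recursive calls at each level.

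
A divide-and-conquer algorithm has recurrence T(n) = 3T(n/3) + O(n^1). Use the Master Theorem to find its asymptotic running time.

Master Theorem for T(n) = 3T(n/3) + O(n^1):

a = 3, b = 3, c = 1
log_b(a) = log_3(3) = 1.0000

Case 2: c = 1 = log_3(3) = 1.0000
T(n) = O(n^1 log n) = O(n log n)

For T(n) = 3T(n/3) + O(n^1): log_3(3) = 1.0000. This is Case 2 of the Master Theorem (c = log_b(a), equal work at all levels), giving O(n log n).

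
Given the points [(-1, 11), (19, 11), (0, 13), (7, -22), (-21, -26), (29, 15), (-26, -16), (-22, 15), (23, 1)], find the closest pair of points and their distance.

Computing all pairwise distances among 9 points:

d((-1, 11), (19, 11)) = 20.0
d((-1, 11), (0, 13)) = 2.2361 <-- minimum
d((-1, 11), (7, -22)) = 33.9559
d((-1, 11), (-21, -26)) = 42.0595
d((-1, 11), (29, 15)) = 30.2655
d((-1, 11), (-26, -16)) = 36.7967
d((-1, 11), (-22, 15)) = 21.3776
d((-1, 11), (23, 1)) = 26.0
d((19, 11), (0, 13)) = 19.105
d((19, 11), (7, -22)) = 35.1141
d((19, 11), (-21, -26)) = 54.4885
d((19, 11), (29, 15)) = 10.7703
d((19, 11), (-26, -16)) = 52.4786
d((19, 11), (-22, 15)) = 41.1947
d((19, 11), (23, 1)) = 10.7703
d((0, 13), (7, -22)) = 35.6931
d((0, 13), (-21, -26)) = 44.2945
d((0, 13), (29, 15)) = 29.0689
d((0, 13), (-26, -16)) = 38.9487
d((0, 13), (-22, 15)) = 22.0907
d((0, 13), (23, 1)) = 25.9422
d((7, -22), (-21, -26)) = 28.2843
d((7, -22), (29, 15)) = 43.0465
d((7, -22), (-26, -16)) = 33.541
d((7, -22), (-22, 15)) = 47.0106
d((7, -22), (23, 1)) = 28.0179
d((-21, -26), (29, 15)) = 64.6607
d((-21, -26), (-26, -16)) = 11.1803
d((-21, -26), (-22, 15)) = 41.0122
d((-21, -26), (23, 1)) = 51.6236
d((29, 15), (-26, -16)) = 63.1348
d((29, 15), (-22, 15)) = 51.0
d((29, 15), (23, 1)) = 15.2315
d((-26, -16), (-22, 15)) = 31.257
d((-26, -16), (23, 1)) = 51.8652
d((-22, 15), (23, 1)) = 47.1275

Closest pair: (-1, 11) and (0, 13) with distance 2.2361

The closest pair is (-1, 11) and (0, 13) with Euclidean distance 2.2361. For 9 points, brute-force pairwise comparison is shown above. For large n, the divide-and-conquer algorithm (sort by x, recurse on halves, check the dividing strip) achieves O(n log n).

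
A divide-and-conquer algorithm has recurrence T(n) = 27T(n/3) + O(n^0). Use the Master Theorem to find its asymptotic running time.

Master Theorem for T(n) = 27T(n/3) + O(n^0):

a = 27, b = 3, c = 0
log_b(a) = log_3(27) = 3.0000

Case 1: c = 0 < log_3(27) = 3.0000
T(n) = O(n^(log_3 27)) = O(n^3)

For T(n) = 27T(n/3) + O(n^0): log_3(27) = 3.0000. This is Case 1 of the Master Theorem (c < log_b(a), work dominated by leaves), giving O(n^3).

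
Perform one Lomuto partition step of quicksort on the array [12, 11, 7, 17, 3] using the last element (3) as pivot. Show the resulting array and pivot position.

Lomuto partition with pivot = 3:

Initial array: [12, 11, 7, 17, 3]

arr[0]=12 > 3: no swap
arr[1]=11 > 3: no swap
arr[2]=7 > 3: no swap
arr[3]=17 > 3: no swap

Place pivot at position 0: [3, 11, 7, 17, 12]
Pivot position: 0

After partitioning with pivot 3, the array becomes [3, 11, 7, 17, 12]. The pivot is placed at index 0. All elements to the left of the pivot are <= 3, and all elements to the right are > 3.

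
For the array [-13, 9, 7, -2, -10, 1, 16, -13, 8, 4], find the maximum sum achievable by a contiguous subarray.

Using Kadane's algorithm on [-13, 9, 7, -2, -10, 1, 16, -13, 8, 4]:

Scanning through the array:
Position 1 (value 9): max_ending_here = 9, max_so_far = 9
Position 2 (value 7): max_ending_here = 16, max_so_far = 16
Position 3 (value -2): max_ending_here = 14, max_so_far = 16
Position 4 (value -10): max_ending_here = 4, max_so_far = 16
Position 5 (value 1): max_ending_here = 5, max_so_far = 16
Position 6 (value 16): max_ending_here = 21, max_so_far = 21
Position 7 (value -13): max_ending_here = 8, max_so_far = 21
Position 8 (value 8): max_ending_here = 16, max_so_far = 21
Position 9 (value 4): max_ending_here = 20, max_so_far = 21

Maximum subarray: [9, 7, -2, -10, 1, 16]
Maximum sum: 21

The maximum subarray is [9, 7, -2, -10, 1, 16] with sum 21. This subarray runs from index 1 to index 6.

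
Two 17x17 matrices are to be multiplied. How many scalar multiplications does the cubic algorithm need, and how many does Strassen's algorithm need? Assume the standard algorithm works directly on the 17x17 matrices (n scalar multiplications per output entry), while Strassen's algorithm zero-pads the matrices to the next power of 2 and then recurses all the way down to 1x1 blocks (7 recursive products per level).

Matrix multiplication for 17x17 matrices:

Strassen's algorithm requires power-of-2 dimensions. Pad 17x17 to 32x32 (next power of 2).

Standard algorithm: 17^3 = 4913 multiplications
Strassen's algorithm: 7^(log2(32)) = 7^5 = 16807 multiplications
Difference: 4913 - 16807 = -11894 (Strassen uses MORE here due to padding overhead — for small or just-over-power-of-2 n, padding can outweigh the per-level savings)

Standard: 4913 multiplications (17^3). Strassen: 16807 multiplications (7^5, after padding to 32x32). Strassen reduces 8 recursive multiplications to 7 at each level.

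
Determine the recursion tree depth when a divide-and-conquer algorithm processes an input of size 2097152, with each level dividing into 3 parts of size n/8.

For divide and conquer with division factor 8:

Problem sizes at each level:
Level 0: 2097152
Level 1: 262144
Level 2: 32768
Level 3: 4096
Level 4: 512
Level 5: 64
Level 6: 8
Level 7: 1

The root is level 0 and the size-1 base case is level 7 (the tree spans levels 0 through 7, i.e. 8 levels counting the root), so the depth is the number of divisions: log_8(2097152) = 7

The recursion tree depth is log_8(2097152) = 7. At each level, the problem size is divided by 8, so it takes 7 divisions to reduce to a base case of size 1. The algorithm makes 3 recursive calls at each level.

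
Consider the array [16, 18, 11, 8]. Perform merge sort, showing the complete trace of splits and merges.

Merge sort trace:

Split: [16, 18, 11, 8] -> [16, 18] and [11, 8]
  Split: [16, 18] -> [16] and [18]
  Merge: [16] + [18] -> [16, 18]
  Split: [11, 8] -> [11] and [8]
  Merge: [11] + [8] -> [8, 11]
Merge: [16, 18] + [8, 11] -> [8, 11, 16, 18]

Final sorted array: [8, 11, 16, 18]

The merge sort proceeds by recursively splitting the array and merging sorted halves.
After all merges, the sorted array is [8, 11, 16, 18].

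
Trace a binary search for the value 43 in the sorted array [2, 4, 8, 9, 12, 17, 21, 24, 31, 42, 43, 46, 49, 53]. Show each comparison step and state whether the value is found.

Binary search for 43 in [2, 4, 8, 9, 12, 17, 21, 24, 31, 42, 43, 46, 49, 53]:

lo=0, hi=13, mid=6, arr[mid]=21 -> 21 < 43, search right half
lo=7, hi=13, mid=10, arr[mid]=43 -> Found target at index 10!

Binary search finds 43 at index 10 after 2 comparisons. The search repeatedly halves the search space by comparing with the middle element.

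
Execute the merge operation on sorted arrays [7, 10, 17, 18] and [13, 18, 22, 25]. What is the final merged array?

Merging process:

Compare 7 vs 13: take 7 from left. Merged: [7]
Compare 10 vs 13: take 10 from left. Merged: [7, 10]
Compare 17 vs 13: take 13 from right. Merged: [7, 10, 13]
Compare 17 vs 18: take 17 from left. Merged: [7, 10, 13, 17]
Compare 18 vs 18: take 18 from left. Merged: [7, 10, 13, 17, 18]
Append remaining from right: [18, 22, 25]. Merged: [7, 10, 13, 17, 18, 18, 22, 25]

Final merged array: [7, 10, 13, 17, 18, 18, 22, 25]
Total comparisons: 5

The merged array is [7, 10, 13, 17, 18, 18, 22, 25], requiring 5 comparisons. The merge step runs in O(n) time where n is the total number of elements.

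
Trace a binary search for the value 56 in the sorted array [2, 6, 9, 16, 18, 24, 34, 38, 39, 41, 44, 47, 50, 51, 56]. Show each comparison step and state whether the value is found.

Binary search for 56 in [2, 6, 9, 16, 18, 24, 34, 38, 39, 41, 44, 47, 50, 51, 56]:

lo=0, hi=14, mid=7, arr[mid]=38 -> 38 < 56, search right half
lo=8, hi=14, mid=11, arr[mid]=47 -> 47 < 56, search right half
lo=12, hi=14, mid=13, arr[mid]=51 -> 51 < 56, search right half
lo=14, hi=14, mid=14, arr[mid]=56 -> Found target at index 14!

Binary search finds 56 at index 14 after 4 comparisons. The search repeatedly halves the search space by comparing with the middle element.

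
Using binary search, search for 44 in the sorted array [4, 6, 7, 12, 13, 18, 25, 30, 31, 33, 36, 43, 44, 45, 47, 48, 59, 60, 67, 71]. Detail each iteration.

Binary search for 44 in [4, 6, 7, 12, 13, 18, 25, 30, 31, 33, 36, 43, 44, 45, 47, 48, 59, 60, 67, 71]:

lo=0, hi=19, mid=9, arr[mid]=33 -> 33 < 44, search right half
lo=10, hi=19, mid=14, arr[mid]=47 -> 47 > 44, search left half
lo=10, hi=13, mid=11, arr[mid]=43 -> 43 < 44, search right half
lo=12, hi=13, mid=12, arr[mid]=44 -> Found target at index 12!

Binary search finds 44 at index 12 after 4 comparisons. The search repeatedly halves the search space by comparing with the middle element.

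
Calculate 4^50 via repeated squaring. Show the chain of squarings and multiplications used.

Computing 4^50 by squaring (build up from 4^1; each line after the first costs one multiplication):

4^1 = 4
4^2 = (4^1)^2 = 4^2 = 16
4^3 = 4 * 4^2 = 4 * 16 = 64
4^6 = (4^3)^2 = 64^2 = 4096
4^12 = (4^6)^2 = 4096^2 = 16777216
4^24 = (4^12)^2 = 16777216^2 = 281474976710656
4^25 = 4 * 4^24 = 4 * 281474976710656 = 1125899906842624
4^50 = (4^25)^2 = 1125899906842624^2 = 1267650600228229401496703205376

Result: 1267650600228229401496703205376
Multiplications needed: 7 (7 lines after 4^1)

4^50 = 1267650600228229401496703205376. Using exponentiation by squaring, this requires 7 multiplications. The key idea: if the exponent is even, square the half-power; if odd, multiply by the base once.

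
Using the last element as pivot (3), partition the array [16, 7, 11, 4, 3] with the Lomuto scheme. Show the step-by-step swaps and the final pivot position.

Lomuto partition with pivot = 3:

Initial array: [16, 7, 11, 4, 3]

arr[0]=16 > 3: no swap
arr[1]=7 > 3: no swap
arr[2]=11 > 3: no swap
arr[3]=4 > 3: no swap

Place pivot at position 0: [3, 7, 11, 4, 16]
Pivot position: 0

After partitioning with pivot 3, the array becomes [3, 7, 11, 4, 16]. The pivot is placed at index 0. All elements to the left of the pivot are <= 3, and all elements to the right are > 3.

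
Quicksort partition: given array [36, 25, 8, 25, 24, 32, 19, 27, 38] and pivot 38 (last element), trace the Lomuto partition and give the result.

Lomuto partition with pivot = 38:

Initial array: [36, 25, 8, 25, 24, 32, 19, 27, 38]

arr[0]=36 <= 38: swap with position 0, array becomes [36, 25, 8, 25, 24, 32, 19, 27, 38]
arr[1]=25 <= 38: swap with position 1, array becomes [36, 25, 8, 25, 24, 32, 19, 27, 38]
arr[2]=8 <= 38: swap with position 2, array becomes [36, 25, 8, 25, 24, 32, 19, 27, 38]
arr[3]=25 <= 38: swap with position 3, array becomes [36, 25, 8, 25, 24, 32, 19, 27, 38]
arr[4]=24 <= 38: swap with position 4, array becomes [36, 25, 8, 25, 24, 32, 19, 27, 38]
arr[5]=32 <= 38: swap with position 5, array becomes [36, 25, 8, 25, 24, 32, 19, 27, 38]
arr[6]=19 <= 38: swap with position 6, array becomes [36, 25, 8, 25, 24, 32, 19, 27, 38]
arr[7]=27 <= 38: swap with position 7, array becomes [36, 25, 8, 25, 24, 32, 19, 27, 38]

Place pivot at position 8: [36, 25, 8, 25, 24, 32, 19, 27, 38]
Pivot position: 8

After partitioning with pivot 38, the array becomes [36, 25, 8, 25, 24, 32, 19, 27, 38]. The pivot is placed at index 8. All elements to the left of the pivot are <= 38, and all elements to the right are > 38.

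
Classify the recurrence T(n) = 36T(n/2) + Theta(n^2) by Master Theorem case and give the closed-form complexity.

Master Theorem for T(n) = 36T(n/2) + O(n^2):

a = 36, b = 2, c = 2
log_b(a) = log_2(36) = 5.1699

Case 1: c = 2 < log_2(36) = 5.1699
T(n) = O(n^(log_2 36))

For T(n) = 36T(n/2) + O(n^2): log_2(36) = 5.1699. This is Case 1 of the Master Theorem (c < log_b(a), work dominated by leaves), giving O(n^(log_2 36)).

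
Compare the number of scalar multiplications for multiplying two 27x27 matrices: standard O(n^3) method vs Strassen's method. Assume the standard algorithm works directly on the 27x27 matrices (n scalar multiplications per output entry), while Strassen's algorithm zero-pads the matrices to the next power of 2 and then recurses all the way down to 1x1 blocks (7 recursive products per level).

Matrix multiplication for 27x27 matrices:

Strassen's algorithm requires power-of-2 dimensions. Pad 27x27 to 32x32 (next power of 2).

Standard algorithm: 27^3 = 19683 multiplications
Strassen's algorithm: 7^(log2(32)) = 7^5 = 16807 multiplications
Savings: 19683 - 16807 = 2876 multiplications

Standard: 19683 multiplications (27^3). Strassen: 16807 multiplications (7^5, after padding to 32x32). Strassen reduces 8 recursive multiplications to 7 at each level.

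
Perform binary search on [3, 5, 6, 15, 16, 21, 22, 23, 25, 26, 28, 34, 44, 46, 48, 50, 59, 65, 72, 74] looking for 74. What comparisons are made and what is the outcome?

Binary search for 74 in [3, 5, 6, 15, 16, 21, 22, 23, 25, 26, 28, 34, 44, 46, 48, 50, 59, 65, 72, 74]:

lo=0, hi=19, mid=9, arr[mid]=26 -> 26 < 74, search right half
lo=10, hi=19, mid=14, arr[mid]=48 -> 48 < 74, search right half
lo=15, hi=19, mid=17, arr[mid]=65 -> 65 < 74, search right half
lo=18, hi=19, mid=18, arr[mid]=72 -> 72 < 74, search right half
lo=19, hi=19, mid=19, arr[mid]=74 -> Found target at index 19!

Binary search finds 74 at index 19 after 5 comparisons. The search repeatedly halves the search space by comparing with the middle element.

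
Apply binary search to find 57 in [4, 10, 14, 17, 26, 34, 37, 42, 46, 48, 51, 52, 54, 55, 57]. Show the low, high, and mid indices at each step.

Binary search for 57 in [4, 10, 14, 17, 26, 34, 37, 42, 46, 48, 51, 52, 54, 55, 57]:

lo=0, hi=14, mid=7, arr[mid]=42 -> 42 < 57, search right half
lo=8, hi=14, mid=11, arr[mid]=52 -> 52 < 57, search right half
lo=12, hi=14, mid=13, arr[mid]=55 -> 55 < 57, search right half
lo=14, hi=14, mid=14, arr[mid]=57 -> Found target at index 14!

Binary search finds 57 at index 14 after 4 comparisons. The search repeatedly halves the search space by comparing with the middle element.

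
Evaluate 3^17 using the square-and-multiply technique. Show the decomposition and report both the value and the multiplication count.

Computing 3^17 by squaring (build up from 3^1; each line after the first costs one multiplication):

3^1 = 3
3^2 = (3^1)^2 = 3^2 = 9
3^4 = (3^2)^2 = 9^2 = 81
3^8 = (3^4)^2 = 81^2 = 6561
3^16 = (3^8)^2 = 6561^2 = 43046721
3^17 = 3 * 3^16 = 3 * 43046721 = 129140163

Result: 129140163
Multiplications needed: 5 (5 lines after 3^1)

3^17 = 129140163. Using exponentiation by squaring, this requires 5 multiplications. The key idea: if the exponent is even, square the half-power; if odd, multiply by the base once.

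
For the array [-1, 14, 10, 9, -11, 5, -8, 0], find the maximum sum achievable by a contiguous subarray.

Using Kadane's algorithm on [-1, 14, 10, 9, -11, 5, -8, 0]:

Scanning through the array:
Position 1 (value 14): max_ending_here = 14, max_so_far = 14
Position 2 (value 10): max_ending_here = 24, max_so_far = 24
Position 3 (value 9): max_ending_here = 33, max_so_far = 33
Position 4 (value -11): max_ending_here = 22, max_so_far = 33
Position 5 (value 5): max_ending_here = 27, max_so_far = 33
Position 6 (value -8): max_ending_here = 19, max_so_far = 33
Position 7 (value 0): max_ending_here = 19, max_so_far = 33

Maximum subarray: [14, 10, 9]
Maximum sum: 33

The maximum subarray is [14, 10, 9] with sum 33. This subarray runs from index 1 to index 3.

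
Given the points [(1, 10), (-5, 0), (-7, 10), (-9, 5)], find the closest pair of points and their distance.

Computing all pairwise distances among 4 points:

d((1, 10), (-5, 0)) = 11.6619
d((1, 10), (-7, 10)) = 8.0
d((1, 10), (-9, 5)) = 11.1803
d((-5, 0), (-7, 10)) = 10.198
d((-5, 0), (-9, 5)) = 6.4031
d((-7, 10), (-9, 5)) = 5.3852 <-- minimum

Closest pair: (-7, 10) and (-9, 5) with distance 5.3852

The closest pair is (-7, 10) and (-9, 5) with Euclidean distance 5.3852. For 4 points, brute-force pairwise comparison is shown above. For large n, the divide-and-conquer algorithm (sort by x, recurse on halves, check the dividing strip) achieves O(n log n).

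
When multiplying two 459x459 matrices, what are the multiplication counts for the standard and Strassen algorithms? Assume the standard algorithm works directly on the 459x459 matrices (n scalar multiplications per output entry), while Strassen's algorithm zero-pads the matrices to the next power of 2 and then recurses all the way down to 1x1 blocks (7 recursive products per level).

Matrix multiplication for 459x459 matrices:

Strassen's algorithm requires power-of-2 dimensions. Pad 459x459 to 512x512 (next power of 2).

Standard algorithm: 459^3 = 96702579 multiplications
Strassen's algorithm: 7^(log2(512)) = 7^9 = 40353607 multiplications
Savings: 96702579 - 40353607 = 56348972 multiplications

Standard: 96702579 multiplications (459^3). Strassen: 40353607 multiplications (7^9, after padding to 512x512). Strassen reduces 8 recursive multiplications to 7 at each level.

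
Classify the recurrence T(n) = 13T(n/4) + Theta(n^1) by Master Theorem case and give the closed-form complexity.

Master Theorem for T(n) = 13T(n/4) + O(n^1):

a = 13, b = 4, c = 1
log_b(a) = log_4(13) = 1.8502

Case 1: c = 1 < log_4(13) = 1.8502
T(n) = O(n^(log_4 13))

For T(n) = 13T(n/4) + O(n^1): log_4(13) = 1.8502. This is Case 1 of the Master Theorem (c < log_b(a), work dominated by leaves), giving O(n^(log_4 13)).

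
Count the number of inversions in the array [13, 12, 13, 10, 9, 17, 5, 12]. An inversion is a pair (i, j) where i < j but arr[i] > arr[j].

Finding inversions in [13, 12, 13, 10, 9, 17, 5, 12]:

(0, 1): arr[0]=13 > arr[1]=12
(0, 3): arr[0]=13 > arr[3]=10
(0, 4): arr[0]=13 > arr[4]=9
(0, 6): arr[0]=13 > arr[6]=5
(0, 7): arr[0]=13 > arr[7]=12
(1, 3): arr[1]=12 > arr[3]=10
(1, 4): arr[1]=12 > arr[4]=9
(1, 6): arr[1]=12 > arr[6]=5
(2, 3): arr[2]=13 > arr[3]=10
(2, 4): arr[2]=13 > arr[4]=9
(2, 6): arr[2]=13 > arr[6]=5
(2, 7): arr[2]=13 > arr[7]=12
(3, 4): arr[3]=10 > arr[4]=9
(3, 6): arr[3]=10 > arr[6]=5
(4, 6): arr[4]=9 > arr[6]=5
(5, 6): arr[5]=17 > arr[6]=5
(5, 7): arr[5]=17 > arr[7]=12

Total inversions: 17

The array has 17 inversion(s): (0,1), (0,3), (0,4), (0,6), (0,7), (1,3), (1,4), (1,6), (2,3), (2,4), (2,6), (2,7), (3,4), (3,6), (4,6), (5,6), (5,7). Each pair (i,j) satisfies i < j and arr[i] > arr[j].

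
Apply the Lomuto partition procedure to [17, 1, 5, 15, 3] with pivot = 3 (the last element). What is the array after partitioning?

Lomuto partition with pivot = 3:

Initial array: [17, 1, 5, 15, 3]

arr[0]=17 > 3: no swap
arr[1]=1 <= 3: swap with position 0, array becomes [1, 17, 5, 15, 3]
arr[2]=5 > 3: no swap
arr[3]=15 > 3: no swap

Place pivot at position 1: [1, 3, 5, 15, 17]
Pivot position: 1

After partitioning with pivot 3, the array becomes [1, 3, 5, 15, 17]. The pivot is placed at index 1. All elements to the left of the pivot are <= 3, and all elements to the right are > 3.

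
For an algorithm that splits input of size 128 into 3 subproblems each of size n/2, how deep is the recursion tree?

For divide and conquer with division factor 2:

Problem sizes at each level:
Level 0: 128
Level 1: 64
Level 2: 32
Level 3: 16
Level 4: 8
Level 5: 4
Level 6: 2
Level 7: 1

The root is level 0 and the size-1 base case is level 7 (the tree spans levels 0 through 7, i.e. 8 levels counting the root), so the depth is the number of divisions: log_2(128) = 7

The recursion tree depth is log_2(128) = 7. At each level, the problem size is divided by 2, so it takes 7 divisions to reduce to a base case of size 1. The algorithm makes 3 recursive calls at each level.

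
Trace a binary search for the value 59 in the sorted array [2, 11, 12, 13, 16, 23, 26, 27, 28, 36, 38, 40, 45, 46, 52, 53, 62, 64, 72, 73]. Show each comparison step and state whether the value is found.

Binary search for 59 in [2, 11, 12, 13, 16, 23, 26, 27, 28, 36, 38, 40, 45, 46, 52, 53, 62, 64, 72, 73]:

lo=0, hi=19, mid=9, arr[mid]=36 -> 36 < 59, search right half
lo=10, hi=19, mid=14, arr[mid]=52 -> 52 < 59, search right half
lo=15, hi=19, mid=17, arr[mid]=64 -> 64 > 59, search left half
lo=15, hi=16, mid=15, arr[mid]=53 -> 53 < 59, search right half
lo=16, hi=16, mid=16, arr[mid]=62 -> 62 > 59, search left half
lo=16 > hi=15, target 59 not found

Binary search determines that 59 is not in the array after 5 comparisons. The search space was exhausted without finding the target.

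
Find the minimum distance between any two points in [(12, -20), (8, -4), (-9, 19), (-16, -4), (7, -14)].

Computing all pairwise distances among 5 points:

d((12, -20), (8, -4)) = 16.4924
d((12, -20), (-9, 19)) = 44.2945
d((12, -20), (-16, -4)) = 32.249
d((12, -20), (7, -14)) = 7.8102 <-- minimum
d((8, -4), (-9, 19)) = 28.6007
d((8, -4), (-16, -4)) = 24.0
d((8, -4), (7, -14)) = 10.0499
d((-9, 19), (-16, -4)) = 24.0416
d((-9, 19), (7, -14)) = 36.6742
d((-16, -4), (7, -14)) = 25.0799

Closest pair: (12, -20) and (7, -14) with distance 7.8102

The closest pair is (12, -20) and (7, -14) with Euclidean distance 7.8102. For 5 points, brute-force pairwise comparison is shown above. For large n, the divide-and-conquer algorithm (sort by x, recurse on halves, check the dividing strip) achieves O(n log n).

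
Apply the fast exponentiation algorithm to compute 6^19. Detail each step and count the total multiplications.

Computing 6^19 by squaring (build up from 6^1; each line after the first costs one multiplication):

6^1 = 6
6^2 = (6^1)^2 = 6^2 = 36
6^4 = (6^2)^2 = 36^2 = 1296
6^8 = (6^4)^2 = 1296^2 = 1679616
6^9 = 6 * 6^8 = 6 * 1679616 = 10077696
6^18 = (6^9)^2 = 10077696^2 = 101559956668416
6^19 = 6 * 6^18 = 6 * 101559956668416 = 609359740010496

Result: 609359740010496
Multiplications needed: 6 (6 lines after 6^1)

6^19 = 609359740010496. Using exponentiation by squaring, this requires 6 multiplications. The key idea: if the exponent is even, square the half-power; if odd, multiply by the base once.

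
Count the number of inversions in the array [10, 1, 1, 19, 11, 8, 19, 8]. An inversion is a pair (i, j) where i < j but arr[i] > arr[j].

Finding inversions in [10, 1, 1, 19, 11, 8, 19, 8]:

(0, 1): arr[0]=10 > arr[1]=1
(0, 2): arr[0]=10 > arr[2]=1
(0, 5): arr[0]=10 > arr[5]=8
(0, 7): arr[0]=10 > arr[7]=8
(3, 4): arr[3]=19 > arr[4]=11
(3, 5): arr[3]=19 > arr[5]=8
(3, 7): arr[3]=19 > arr[7]=8
(4, 5): arr[4]=11 > arr[5]=8
(4, 7): arr[4]=11 > arr[7]=8
(6, 7): arr[6]=19 > arr[7]=8

Total inversions: 10

The array has 10 inversion(s): (0,1), (0,2), (0,5), (0,7), (3,4), (3,5), (3,7), (4,5), (4,7), (6,7). Each pair (i,j) satisfies i < j and arr[i] > arr[j].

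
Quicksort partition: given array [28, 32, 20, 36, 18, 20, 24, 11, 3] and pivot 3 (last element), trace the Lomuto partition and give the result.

Lomuto partition with pivot = 3:

Initial array: [28, 32, 20, 36, 18, 20, 24, 11, 3]

arr[0]=28 > 3: no swap
arr[1]=32 > 3: no swap
arr[2]=20 > 3: no swap
arr[3]=36 > 3: no swap
arr[4]=18 > 3: no swap
arr[5]=20 > 3: no swap
arr[6]=24 > 3: no swap
arr[7]=11 > 3: no swap

Place pivot at position 0: [3, 32, 20, 36, 18, 20, 24, 11, 28]
Pivot position: 0

After partitioning with pivot 3, the array becomes [3, 32, 20, 36, 18, 20, 24, 11, 28]. The pivot is placed at index 0. All elements to the left of the pivot are <= 3, and all elements to the right are > 3.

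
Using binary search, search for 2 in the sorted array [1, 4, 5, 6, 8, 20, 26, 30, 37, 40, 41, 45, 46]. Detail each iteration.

Binary search for 2 in [1, 4, 5, 6, 8, 20, 26, 30, 37, 40, 41, 45, 46]:

lo=0, hi=12, mid=6, arr[mid]=26 -> 26 > 2, search left half
lo=0, hi=5, mid=2, arr[mid]=5 -> 5 > 2, search left half
lo=0, hi=1, mid=0, arr[mid]=1 -> 1 < 2, search right half
lo=1, hi=1, mid=1, arr[mid]=4 -> 4 > 2, search left half
lo=1 > hi=0, target 2 not found

Binary search determines that 2 is not in the array after 4 comparisons. The search space was exhausted without finding the target.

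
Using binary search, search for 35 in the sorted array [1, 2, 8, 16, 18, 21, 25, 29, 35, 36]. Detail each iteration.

Binary search for 35 in [1, 2, 8, 16, 18, 21, 25, 29, 35, 36]:

lo=0, hi=9, mid=4, arr[mid]=18 -> 18 < 35, search right half
lo=5, hi=9, mid=7, arr[mid]=29 -> 29 < 35, search right half
lo=8, hi=9, mid=8, arr[mid]=35 -> Found target at index 8!

Binary search finds 35 at index 8 after 3 comparisons. The search repeatedly halves the search space by comparing with the middle element.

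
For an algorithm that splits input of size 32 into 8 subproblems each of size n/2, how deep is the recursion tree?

For divide and conquer with division factor 2:

Problem sizes at each level:
Level 0: 32
Level 1: 16
Level 2: 8
Level 3: 4
Level 4: 2
Level 5: 1

The root is level 0 and the size-1 base case is level 5 (the tree spans levels 0 through 5, i.e. 6 levels counting the root), so the depth is the number of divisions: log_2(32) = 5

The recursion tree depth is log_2(32) = 5. At each level, the problem size is divided by 2, so it takes 5 divisions to reduce to a base case of size 1. The algorithm makes 8 recursive calls at each level.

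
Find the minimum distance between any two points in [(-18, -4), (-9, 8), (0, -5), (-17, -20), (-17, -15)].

Computing all pairwise distances among 5 points:

d((-18, -4), (-9, 8)) = 15.0
d((-18, -4), (0, -5)) = 18.0278
d((-18, -4), (-17, -20)) = 16.0312
d((-18, -4), (-17, -15)) = 11.0454
d((-9, 8), (0, -5)) = 15.8114
d((-9, 8), (-17, -20)) = 29.1204
d((-9, 8), (-17, -15)) = 24.3516
d((0, -5), (-17, -20)) = 22.6716
d((0, -5), (-17, -15)) = 19.7231
d((-17, -20), (-17, -15)) = 5.0 <-- minimum

Closest pair: (-17, -20) and (-17, -15) with distance 5.0

The closest pair is (-17, -20) and (-17, -15) with Euclidean distance 5.0. For 5 points, brute-force pairwise comparison is shown above. For large n, the divide-and-conquer algorithm (sort by x, recurse on halves, check the dividing strip) achieves O(n log n).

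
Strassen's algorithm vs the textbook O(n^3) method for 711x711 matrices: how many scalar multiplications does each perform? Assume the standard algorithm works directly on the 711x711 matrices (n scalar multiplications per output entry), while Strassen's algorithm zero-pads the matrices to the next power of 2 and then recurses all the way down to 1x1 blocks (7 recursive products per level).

Matrix multiplication for 711x711 matrices:

Strassen's algorithm requires power-of-2 dimensions. Pad 711x711 to 1024x1024 (next power of 2).

Standard algorithm: 711^3 = 359425431 multiplications
Strassen's algorithm: 7^(log2(1024)) = 7^10 = 282475249 multiplications
Savings: 359425431 - 282475249 = 76950182 multiplications

Standard: 359425431 multiplications (711^3). Strassen: 282475249 multiplications (7^10, after padding to 1024x1024). Strassen reduces 8 recursive multiplications to 7 at each level.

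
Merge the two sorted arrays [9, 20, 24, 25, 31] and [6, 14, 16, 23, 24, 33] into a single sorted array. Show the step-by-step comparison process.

Merging process:

Compare 9 vs 6: take 6 from right. Merged: [6]
Compare 9 vs 14: take 9 from left. Merged: [6, 9]
Compare 20 vs 14: take 14 from right. Merged: [6, 9, 14]
Compare 20 vs 16: take 16 from right. Merged: [6, 9, 14, 16]
Compare 20 vs 23: take 20 from left. Merged: [6, 9, 14, 16, 20]
Compare 24 vs 23: take 23 from right. Merged: [6, 9, 14, 16, 20, 23]
Compare 24 vs 24: take 24 from left. Merged: [6, 9, 14, 16, 20, 23, 24]
Compare 25 vs 24: take 24 from right. Merged: [6, 9, 14, 16, 20, 23, 24, 24]
Compare 25 vs 33: take 25 from left. Merged: [6, 9, 14, 16, 20, 23, 24, 24, 25]
Compare 31 vs 33: take 31 from left. Merged: [6, 9, 14, 16, 20, 23, 24, 24, 25, 31]
Append remaining from right: [33]. Merged: [6, 9, 14, 16, 20, 23, 24, 24, 25, 31, 33]

Final merged array: [6, 9, 14, 16, 20, 23, 24, 24, 25, 31, 33]
Total comparisons: 10

The merged array is [6, 9, 14, 16, 20, 23, 24, 24, 25, 31, 33], requiring 10 comparisons. The merge step runs in O(n) time where n is the total number of elements.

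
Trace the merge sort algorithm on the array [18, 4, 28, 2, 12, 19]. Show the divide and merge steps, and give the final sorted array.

Merge sort trace:

Split: [18, 4, 28, 2, 12, 19] -> [18, 4, 28] and [2, 12, 19]
  Split: [18, 4, 28] -> [18] and [4, 28]
    Split: [4, 28] -> [4] and [28]
    Merge: [4] + [28] -> [4, 28]
  Merge: [18] + [4, 28] -> [4, 18, 28]
  Split: [2, 12, 19] -> [2] and [12, 19]
    Split: [12, 19] -> [12] and [19]
    Merge: [12] + [19] -> [12, 19]
  Merge: [2] + [12, 19] -> [2, 12, 19]
Merge: [4, 18, 28] + [2, 12, 19] -> [2, 4, 12, 18, 19, 28]

Final sorted array: [2, 4, 12, 18, 19, 28]

The merge sort proceeds by recursively splitting the array and merging sorted halves.
After all merges, the sorted array is [2, 4, 12, 18, 19, 28].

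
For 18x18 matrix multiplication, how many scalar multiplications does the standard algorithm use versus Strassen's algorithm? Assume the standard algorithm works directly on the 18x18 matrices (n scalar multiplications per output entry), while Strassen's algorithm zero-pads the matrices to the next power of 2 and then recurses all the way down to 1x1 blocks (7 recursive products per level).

Matrix multiplication for 18x18 matrices:

Strassen's algorithm requires power-of-2 dimensions. Pad 18x18 to 32x32 (next power of 2).

Standard algorithm: 18^3 = 5832 multiplications
Strassen's algorithm: 7^(log2(32)) = 7^5 = 16807 multiplications
Difference: 5832 - 16807 = -10975 (Strassen uses MORE here due to padding overhead — for small or just-over-power-of-2 n, padding can outweigh the per-level savings)

Standard: 5832 multiplications (18^3). Strassen: 16807 multiplications (7^5, after padding to 32x32). Strassen reduces 8 recursive multiplications to 7 at each level.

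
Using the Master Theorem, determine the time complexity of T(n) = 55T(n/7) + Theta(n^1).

Master Theorem for T(n) = 55T(n/7) + O(n^1):

a = 55, b = 7, c = 1
log_b(a) = log_7(55) = 2.0594

Case 1: c = 1 < log_7(55) = 2.0594
T(n) = O(n^(log_7 55))

For T(n) = 55T(n/7) + O(n^1): log_7(55) = 2.0594. This is Case 1 of the Master Theorem (c < log_b(a), work dominated by leaves), giving O(n^(log_7 55)).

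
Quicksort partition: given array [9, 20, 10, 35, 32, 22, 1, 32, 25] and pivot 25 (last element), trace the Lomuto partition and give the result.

Lomuto partition with pivot = 25:

Initial array: [9, 20, 10, 35, 32, 22, 1, 32, 25]

arr[0]=9 <= 25: swap with position 0, array becomes [9, 20, 10, 35, 32, 22, 1, 32, 25]
arr[1]=20 <= 25: swap with position 1, array becomes [9, 20, 10, 35, 32, 22, 1, 32, 25]
arr[2]=10 <= 25: swap with position 2, array becomes [9, 20, 10, 35, 32, 22, 1, 32, 25]
arr[3]=35 > 25: no swap
arr[4]=32 > 25: no swap
arr[5]=22 <= 25: swap with position 3, array becomes [9, 20, 10, 22, 32, 35, 1, 32, 25]
arr[6]=1 <= 25: swap with position 4, array becomes [9, 20, 10, 22, 1, 35, 32, 32, 25]
arr[7]=32 > 25: no swap

Place pivot at position 5: [9, 20, 10, 22, 1, 25, 32, 32, 35]
Pivot position: 5

After partitioning with pivot 25, the array becomes [9, 20, 10, 22, 1, 25, 32, 32, 35]. The pivot is placed at index 5. All elements to the left of the pivot are <= 25, and all elements to the right are > 25.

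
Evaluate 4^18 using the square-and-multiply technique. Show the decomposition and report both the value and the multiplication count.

Computing 4^18 by squaring (build up from 4^1; each line after the first costs one multiplication):

4^1 = 4
4^2 = (4^1)^2 = 4^2 = 16
4^4 = (4^2)^2 = 16^2 = 256
4^8 = (4^4)^2 = 256^2 = 65536
4^9 = 4 * 4^8 = 4 * 65536 = 262144
4^18 = (4^9)^2 = 262144^2 = 68719476736

Result: 68719476736
Multiplications needed: 5 (5 lines after 4^1)

4^18 = 68719476736. Using exponentiation by squaring, this requires 5 multiplications. The key idea: if the exponent is even, square the half-power; if odd, multiply by the base once.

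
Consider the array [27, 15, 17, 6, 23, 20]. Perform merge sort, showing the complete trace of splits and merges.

Merge sort trace:

Split: [27, 15, 17, 6, 23, 20] -> [27, 15, 17] and [6, 23, 20]
  Split: [27, 15, 17] -> [27] and [15, 17]
    Split: [15, 17] -> [15] and [17]
    Merge: [15] + [17] -> [15, 17]
  Merge: [27] + [15, 17] -> [15, 17, 27]
  Split: [6, 23, 20] -> [6] and [23, 20]
    Split: [23, 20] -> [23] and [20]
    Merge: [23] + [20] -> [20, 23]
  Merge: [6] + [20, 23] -> [6, 20, 23]
Merge: [15, 17, 27] + [6, 20, 23] -> [6, 15, 17, 20, 23, 27]

Final sorted array: [6, 15, 17, 20, 23, 27]

The merge sort proceeds by recursively splitting the array and merging sorted halves.
After all merges, the sorted array is [6, 15, 17, 20, 23, 27].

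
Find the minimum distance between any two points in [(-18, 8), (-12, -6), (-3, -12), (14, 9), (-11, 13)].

Computing all pairwise distances among 5 points:

d((-18, 8), (-12, -6)) = 15.2315
d((-18, 8), (-3, -12)) = 25.0
d((-18, 8), (14, 9)) = 32.0156
d((-18, 8), (-11, 13)) = 8.6023 <-- minimum
d((-12, -6), (-3, -12)) = 10.8167
d((-12, -6), (14, 9)) = 30.0167
d((-12, -6), (-11, 13)) = 19.0263
d((-3, -12), (14, 9)) = 27.0185
d((-3, -12), (-11, 13)) = 26.2488
d((14, 9), (-11, 13)) = 25.318

Closest pair: (-18, 8) and (-11, 13) with distance 8.6023

The closest pair is (-18, 8) and (-11, 13) with Euclidean distance 8.6023. For 5 points, brute-force pairwise comparison is shown above. For large n, the divide-and-conquer algorithm (sort by x, recurse on halves, check the dividing strip) achieves O(n log n).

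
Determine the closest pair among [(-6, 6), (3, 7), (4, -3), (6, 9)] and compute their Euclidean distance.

Computing all pairwise distances among 4 points:

d((-6, 6), (3, 7)) = 9.0554
d((-6, 6), (4, -3)) = 13.4536
d((-6, 6), (6, 9)) = 12.3693
d((3, 7), (4, -3)) = 10.0499
d((3, 7), (6, 9)) = 3.6056 <-- minimum
d((4, -3), (6, 9)) = 12.1655

Closest pair: (3, 7) and (6, 9) with distance 3.6056

The closest pair is (3, 7) and (6, 9) with Euclidean distance 3.6056. For 4 points, brute-force pairwise comparison is shown above. For large n, the divide-and-conquer algorithm (sort by x, recurse on halves, check the dividing strip) achieves O(n log n).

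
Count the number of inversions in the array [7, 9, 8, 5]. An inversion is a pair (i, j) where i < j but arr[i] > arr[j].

Finding inversions in [7, 9, 8, 5]:

(0, 3): arr[0]=7 > arr[3]=5
(1, 2): arr[1]=9 > arr[2]=8
(1, 3): arr[1]=9 > arr[3]=5
(2, 3): arr[2]=8 > arr[3]=5

Total inversions: 4

The array has 4 inversion(s): (0,3), (1,2), (1,3), (2,3). Each pair (i,j) satisfies i < j and arr[i] > arr[j].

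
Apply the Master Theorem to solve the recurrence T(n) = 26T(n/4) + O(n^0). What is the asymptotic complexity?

Master Theorem for T(n) = 26T(n/4) + O(n^0):

a = 26, b = 4, c = 0
log_b(a) = log_4(26) = 2.3502

Case 1: c = 0 < log_4(26) = 2.3502
T(n) = O(n^(log_4 26))

For T(n) = 26T(n/4) + O(n^0): log_4(26) = 2.3502. This is Case 1 of the Master Theorem (c < log_b(a), work dominated by leaves), giving O(n^(log_4 26)).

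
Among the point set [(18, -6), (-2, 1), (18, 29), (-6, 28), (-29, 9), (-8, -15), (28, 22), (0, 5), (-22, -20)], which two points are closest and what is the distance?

Computing all pairwise distances among 9 points:

d((18, -6), (-2, 1)) = 21.1896
d((18, -6), (18, 29)) = 35.0
d((18, -6), (-6, 28)) = 41.6173
d((18, -6), (-29, 9)) = 49.3356
d((18, -6), (-8, -15)) = 27.5136
d((18, -6), (28, 22)) = 29.7321
d((18, -6), (0, 5)) = 21.095
d((18, -6), (-22, -20)) = 42.3792
d((-2, 1), (18, 29)) = 34.4093
d((-2, 1), (-6, 28)) = 27.2947
d((-2, 1), (-29, 9)) = 28.1603
d((-2, 1), (-8, -15)) = 17.088
d((-2, 1), (28, 22)) = 36.6197
d((-2, 1), (0, 5)) = 4.4721 <-- minimum
d((-2, 1), (-22, -20)) = 29.0
d((18, 29), (-6, 28)) = 24.0208
d((18, 29), (-29, 9)) = 51.0784
d((18, 29), (-8, -15)) = 51.1077
d((18, 29), (28, 22)) = 12.2066
d((18, 29), (0, 5)) = 30.0
d((18, 29), (-22, -20)) = 63.2535
d((-6, 28), (-29, 9)) = 29.8329
d((-6, 28), (-8, -15)) = 43.0465
d((-6, 28), (28, 22)) = 34.5254
d((-6, 28), (0, 5)) = 23.7697
d((-6, 28), (-22, -20)) = 50.5964
d((-29, 9), (-8, -15)) = 31.8904
d((-29, 9), (28, 22)) = 58.4637
d((-29, 9), (0, 5)) = 29.2746
d((-29, 9), (-22, -20)) = 29.8329
d((-8, -15), (28, 22)) = 51.6236
d((-8, -15), (0, 5)) = 21.5407
d((-8, -15), (-22, -20)) = 14.8661
d((28, 22), (0, 5)) = 32.7567
d((28, 22), (-22, -20)) = 65.2993
d((0, 5), (-22, -20)) = 33.3017

Closest pair: (-2, 1) and (0, 5) with distance 4.4721

The closest pair is (-2, 1) and (0, 5) with Euclidean distance 4.4721. For 9 points, brute-force pairwise comparison is shown above. For large n, the divide-and-conquer algorithm (sort by x, recurse on halves, check the dividing strip) achieves O(n log n).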